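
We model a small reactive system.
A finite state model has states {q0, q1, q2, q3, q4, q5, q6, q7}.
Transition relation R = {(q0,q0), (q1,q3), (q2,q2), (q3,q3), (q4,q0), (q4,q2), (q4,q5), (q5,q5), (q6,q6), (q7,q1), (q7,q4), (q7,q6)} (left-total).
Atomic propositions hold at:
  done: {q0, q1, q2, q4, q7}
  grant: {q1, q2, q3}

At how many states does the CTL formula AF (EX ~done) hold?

6

Sat(~done) = {q3, q5, q6}
Sat(EX ~done) = {s : some successor in {q3, q5, q6}} = {q1, q3, q4, q5, q6, q7}
AF (EX ~done): least fixpoint, start Z0 = {q1, q3, q4, q5, q6, q7}, add states with every successor in Z. Already a fixed point.
Sat(AF (EX ~done)) = {q1, q3, q4, q5, q6, q7}
|Sat(AF (EX ~done))| = |{q1, q3, q4, q5, q6, q7}| = 6.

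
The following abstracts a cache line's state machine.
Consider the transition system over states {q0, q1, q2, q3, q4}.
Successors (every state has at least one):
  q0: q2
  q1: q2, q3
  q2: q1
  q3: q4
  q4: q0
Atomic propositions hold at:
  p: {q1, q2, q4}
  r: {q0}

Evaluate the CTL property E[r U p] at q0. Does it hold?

E[r U p]: least fixpoint, start Z0 = Sat(p) = {q1, q2, q4}, add states in Sat(r) with some successor in Z. Z1 = {q0, q1, q2, q4}; fixed.
Sat(E[r U p]) = {q0, q1, q2, q4}
q0 ∈ Sat(E[r U p]) = {q0, q1, q2, q4}, so the formula holds at q0.

Yes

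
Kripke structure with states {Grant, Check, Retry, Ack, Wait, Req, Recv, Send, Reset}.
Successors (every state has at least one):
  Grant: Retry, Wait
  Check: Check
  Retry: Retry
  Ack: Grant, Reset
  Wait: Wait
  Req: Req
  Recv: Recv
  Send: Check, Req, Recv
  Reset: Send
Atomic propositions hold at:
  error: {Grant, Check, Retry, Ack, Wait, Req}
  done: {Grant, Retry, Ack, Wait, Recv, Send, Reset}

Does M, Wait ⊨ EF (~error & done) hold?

Sat(~error) = {Recv, Send, Reset}
Sat(~error & done) = {Recv, Send, Reset}
EF (~error & done): least fixpoint, start Z0 = {Recv, Send, Reset}, add states with some successor in Z. Z1 = {Ack, Recv, Send, Reset}; fixed.
Sat(EF (~error & done)) = {Ack, Recv, Send, Reset}
Wait ∉ Sat(EF (~error & done)) = {Ack, Recv, Send, Reset}, so the formula does not hold at Wait.

No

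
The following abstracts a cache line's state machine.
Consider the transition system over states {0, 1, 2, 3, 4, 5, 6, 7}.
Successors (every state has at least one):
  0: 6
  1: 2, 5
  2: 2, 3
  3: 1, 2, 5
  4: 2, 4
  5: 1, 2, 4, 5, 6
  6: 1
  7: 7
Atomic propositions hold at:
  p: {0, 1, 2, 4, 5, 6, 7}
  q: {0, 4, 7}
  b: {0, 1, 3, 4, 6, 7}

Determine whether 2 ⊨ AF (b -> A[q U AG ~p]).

Sat(~p) = {3}
AG ~p: greatest fixpoint, start Z0 = {3}, keep only states in Sat with every successor in Z. Z1 = ∅; fixed.
Sat(AG ~p) = ∅
A[q U AG ~p]: least fixpoint, start Z0 = Sat(AG ~p) = ∅, add states in Sat(q) with every successor in Z. Already a fixed point.
Sat(A[q U AG ~p]) = ∅
Sat(b -> A[q U AG ~p]) = {2, 5}
AF (b -> A[q U AG ~p]): least fixpoint, start Z0 = {2, 5}, add states with every successor in Z. Z1 = {1, 2, 5}; Z2 = {1, 2, 3, 5, 6}; Z3 = {0, 1, 2, 3, 5, 6}; fixed.
Sat(AF (b -> A[q U AG ~p])) = {0, 1, 2, 3, 5, 6}
2 ∈ Sat(AF (b -> A[q U AG ~p])) = {0, 1, 2, 3, 5, 6}, so the formula holds at 2.

Yes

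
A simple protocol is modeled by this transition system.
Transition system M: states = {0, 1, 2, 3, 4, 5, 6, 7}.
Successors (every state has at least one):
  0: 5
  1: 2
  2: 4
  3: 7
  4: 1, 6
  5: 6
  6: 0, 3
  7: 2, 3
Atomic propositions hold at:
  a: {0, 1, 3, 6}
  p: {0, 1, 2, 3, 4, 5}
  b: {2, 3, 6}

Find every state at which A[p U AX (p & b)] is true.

Sat(p & b) = {2, 3}
Sat(AX (p & b)) = {s : every successor in {2, 3}} = {1, 7}
A[p U AX (p & b)]: least fixpoint, start Z0 = Sat(AX (p & b)) = {1, 7}, add states in Sat(p) with every successor in Z. Z1 = {1, 3, 7}; fixed.
Sat(A[p U AX (p & b)]) = {1, 3, 7}

{1, 3, 7}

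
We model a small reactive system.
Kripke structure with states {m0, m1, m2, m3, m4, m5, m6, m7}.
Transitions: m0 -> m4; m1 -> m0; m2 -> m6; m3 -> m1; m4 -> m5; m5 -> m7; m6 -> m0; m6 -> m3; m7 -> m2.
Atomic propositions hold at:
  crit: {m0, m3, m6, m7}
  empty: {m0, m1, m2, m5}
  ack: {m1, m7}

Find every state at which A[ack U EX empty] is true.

{m1, m3, m4, m6, m7}

Sat(EX empty) = {s : some successor in {m0, m1, m2, m5}} = {m1, m3, m4, m6, m7}
A[ack U EX empty]: least fixpoint, start Z0 = Sat(EX empty) = {m1, m3, m4, m6, m7}, add states in Sat(ack) with every successor in Z. Already a fixed point.
Sat(A[ack U EX empty]) = {m1, m3, m4, m6, m7}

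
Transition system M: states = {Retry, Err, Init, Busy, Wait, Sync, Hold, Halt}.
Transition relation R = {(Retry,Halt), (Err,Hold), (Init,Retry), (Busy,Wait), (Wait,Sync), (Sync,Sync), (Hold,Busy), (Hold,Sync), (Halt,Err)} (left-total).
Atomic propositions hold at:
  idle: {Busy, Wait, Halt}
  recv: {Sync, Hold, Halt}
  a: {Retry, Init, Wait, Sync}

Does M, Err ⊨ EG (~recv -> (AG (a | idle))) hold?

No

Sat(~recv) = {Retry, Err, Init, Busy, Wait}
Sat(a | idle) = {Retry, Init, Busy, Wait, Sync, Halt}
AG (a | idle): greatest fixpoint, start Z0 = {Retry, Init, Busy, Wait, Sync, Halt}, keep only states in Sat with every successor in Z. Z1 = {Retry, Init, Busy, Wait, Sync}; Z2 = {Init, Busy, Wait, Sync}; Z3 = {Busy, Wait, Sync}; fixed.
Sat(AG (a | idle)) = {Busy, Wait, Sync}
Sat(~recv -> (AG (a | idle))) = {Busy, Wait, Sync, Hold, Halt}
EG (~recv -> (AG (a | idle))): greatest fixpoint, start Z0 = {Busy, Wait, Sync, Hold, Halt}, keep only states in Sat with some successor in Z. Z1 = {Busy, Wait, Sync, Hold}; fixed.
Sat(EG (~recv -> (AG (a | idle)))) = {Busy, Wait, Sync, Hold}
Err ∉ Sat(EG (~recv -> (AG (a | idle)))) = {Busy, Wait, Sync, Hold}, so the formula does not hold at Err.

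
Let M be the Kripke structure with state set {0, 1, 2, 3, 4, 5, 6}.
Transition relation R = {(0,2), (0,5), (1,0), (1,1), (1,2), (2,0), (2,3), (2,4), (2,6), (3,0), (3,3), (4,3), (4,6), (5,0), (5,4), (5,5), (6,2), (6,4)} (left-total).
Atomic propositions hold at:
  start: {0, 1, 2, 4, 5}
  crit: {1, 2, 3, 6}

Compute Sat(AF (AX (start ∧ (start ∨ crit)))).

{0, 1, 5, 6}

Sat(start ∨ crit) = {0, 1, 2, 3, 4, 5, 6}
Sat(start ∧ (start ∨ crit)) = {0, 1, 2, 4, 5}
Sat(AX (start ∧ (start ∨ crit))) = {s : every successor in {0, 1, 2, 4, 5}} = {0, 1, 5, 6}
AF (AX (start ∧ (start ∨ crit))): least fixpoint, start Z0 = {0, 1, 5, 6}, add states with every successor in Z. Already a fixed point.
Sat(AF (AX (start ∧ (start ∨ crit)))) = {0, 1, 5, 6}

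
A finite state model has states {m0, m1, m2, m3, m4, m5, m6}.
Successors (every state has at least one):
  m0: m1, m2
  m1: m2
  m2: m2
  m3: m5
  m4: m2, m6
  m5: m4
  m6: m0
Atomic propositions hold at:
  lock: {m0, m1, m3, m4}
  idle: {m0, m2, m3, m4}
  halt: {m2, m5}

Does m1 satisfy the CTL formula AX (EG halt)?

EG halt: greatest fixpoint, start Z0 = {m2, m5}, keep only states in Sat with some successor in Z. Z1 = {m2}; fixed.
Sat(EG halt) = {m2}
Sat(AX (EG halt)) = {s : every successor in {m2}} = {m1, m2}
m1 ∈ Sat(AX (EG halt)) = {m1, m2}, so the formula holds at m1.

Yes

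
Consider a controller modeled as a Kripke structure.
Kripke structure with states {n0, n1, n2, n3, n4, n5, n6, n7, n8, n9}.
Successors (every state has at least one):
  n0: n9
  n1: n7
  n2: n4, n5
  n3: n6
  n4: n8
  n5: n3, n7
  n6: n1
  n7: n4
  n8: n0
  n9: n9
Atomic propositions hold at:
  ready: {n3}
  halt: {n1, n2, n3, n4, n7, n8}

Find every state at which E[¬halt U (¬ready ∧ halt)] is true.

{n1, n2, n4, n5, n6, n7, n8}

Sat(¬halt) = {n0, n5, n6, n9}
Sat(¬ready) = {n0, n1, n2, n4, n5, n6, n7, n8, n9}
Sat(¬ready ∧ halt) = {n1, n2, n4, n7, n8}
E[¬halt U (¬ready ∧ halt)]: least fixpoint, start Z0 = Sat((¬ready ∧ halt)) = {n1, n2, n4, n7, n8}, add states in Sat(¬halt) with some successor in Z. Z1 = {n1, n2, n4, n5, n6, n7, n8}; fixed.
Sat(E[¬halt U (¬ready ∧ halt)]) = {n1, n2, n4, n5, n6, n7, n8}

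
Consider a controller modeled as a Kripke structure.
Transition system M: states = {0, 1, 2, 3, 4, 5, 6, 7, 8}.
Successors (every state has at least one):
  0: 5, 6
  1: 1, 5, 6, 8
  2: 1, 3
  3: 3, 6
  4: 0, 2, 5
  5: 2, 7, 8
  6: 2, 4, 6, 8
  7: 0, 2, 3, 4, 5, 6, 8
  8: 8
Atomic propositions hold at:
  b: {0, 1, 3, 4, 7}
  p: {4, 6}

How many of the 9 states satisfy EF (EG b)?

EG b: greatest fixpoint, start Z0 = {0, 1, 3, 4, 7}, keep only states in Sat with some successor in Z. Z1 = {1, 3, 4, 7}; Z2 = {1, 3, 7}; fixed.
Sat(EG b) = {1, 3, 7}
EF (EG b): least fixpoint, start Z0 = {1, 3, 7}, add states with some successor in Z. Z1 = {1, 2, 3, 5, 7}; Z2 = {0, 1, 2, 3, 4, 5, 6, 7}; fixed.
Sat(EF (EG b)) = {0, 1, 2, 3, 4, 5, 6, 7}
|Sat(EF (EG b))| = |{0, 1, 2, 3, 4, 5, 6, 7}| = 8.

8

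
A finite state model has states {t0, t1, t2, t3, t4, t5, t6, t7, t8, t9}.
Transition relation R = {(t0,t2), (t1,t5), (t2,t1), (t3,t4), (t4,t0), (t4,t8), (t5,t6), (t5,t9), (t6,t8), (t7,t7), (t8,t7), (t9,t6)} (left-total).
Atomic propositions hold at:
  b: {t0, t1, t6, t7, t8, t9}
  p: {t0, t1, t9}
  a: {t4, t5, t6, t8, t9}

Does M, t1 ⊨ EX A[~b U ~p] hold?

Yes

Sat(~b) = {t2, t3, t4, t5}
Sat(~p) = {t2, t3, t4, t5, t6, t7, t8}
A[~b U ~p]: least fixpoint, start Z0 = Sat(~p) = {t2, t3, t4, t5, t6, t7, t8}, add states in Sat(~b) with every successor in Z. Already a fixed point.
Sat(A[~b U ~p]) = {t2, t3, t4, t5, t6, t7, t8}
Sat(EX A[~b U ~p]) = {s : some successor in {t2, t3, t4, t5, t6, t7, t8}} = {t0, t1, t3, t4, t5, t6, t7, t8, t9}
t1 ∈ Sat(EX A[~b U ~p]) = {t0, t1, t3, t4, t5, t6, t7, t8, t9}, so the formula holds at t1.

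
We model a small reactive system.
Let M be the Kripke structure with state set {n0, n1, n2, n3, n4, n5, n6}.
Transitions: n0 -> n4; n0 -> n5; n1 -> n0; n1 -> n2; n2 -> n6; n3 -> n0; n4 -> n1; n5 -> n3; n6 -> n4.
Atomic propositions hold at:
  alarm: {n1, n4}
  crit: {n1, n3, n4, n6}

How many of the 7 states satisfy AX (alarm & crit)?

2

Sat(alarm & crit) = {n1, n4}
Sat(AX (alarm & crit)) = {s : every successor in {n1, n4}} = {n4, n6}
|Sat(AX (alarm & crit))| = |{n4, n6}| = 2.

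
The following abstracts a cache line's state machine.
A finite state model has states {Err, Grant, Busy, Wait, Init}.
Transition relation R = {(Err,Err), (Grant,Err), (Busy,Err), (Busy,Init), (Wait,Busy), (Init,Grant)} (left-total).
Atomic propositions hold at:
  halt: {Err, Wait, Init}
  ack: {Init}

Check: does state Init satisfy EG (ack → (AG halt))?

AG halt: greatest fixpoint, start Z0 = {Err, Wait, Init}, keep only states in Sat with every successor in Z. Z1 = {Err}; fixed.
Sat(AG halt) = {Err}
Sat(ack → (AG halt)) = {Err, Grant, Busy, Wait}
EG (ack → (AG halt)): greatest fixpoint, start Z0 = {Err, Grant, Busy, Wait}, keep only states in Sat with some successor in Z. Already a fixed point.
Sat(EG (ack → (AG halt))) = {Err, Grant, Busy, Wait}
Init ∉ Sat(EG (ack → (AG halt))) = {Err, Grant, Busy, Wait}, so the formula does not hold at Init.

No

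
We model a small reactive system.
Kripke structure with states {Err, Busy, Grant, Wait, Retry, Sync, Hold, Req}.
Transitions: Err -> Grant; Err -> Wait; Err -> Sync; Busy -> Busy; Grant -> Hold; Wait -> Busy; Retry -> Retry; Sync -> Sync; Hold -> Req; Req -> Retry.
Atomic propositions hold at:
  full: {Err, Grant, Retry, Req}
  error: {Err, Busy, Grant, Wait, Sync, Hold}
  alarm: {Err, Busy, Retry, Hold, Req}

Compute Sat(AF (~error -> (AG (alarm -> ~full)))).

Sat(~error) = {Retry, Req}
Sat(~full) = {Busy, Wait, Sync, Hold}
Sat(alarm -> ~full) = {Busy, Grant, Wait, Sync, Hold}
AG (alarm -> ~full): greatest fixpoint, start Z0 = {Busy, Grant, Wait, Sync, Hold}, keep only states in Sat with every successor in Z. Z1 = {Busy, Grant, Wait, Sync}; Z2 = {Busy, Wait, Sync}; fixed.
Sat(AG (alarm -> ~full)) = {Busy, Wait, Sync}
Sat(~error -> (AG (alarm -> ~full))) = {Err, Busy, Grant, Wait, Sync, Hold}
AF (~error -> (AG (alarm -> ~full))): least fixpoint, start Z0 = {Err, Busy, Grant, Wait, Sync, Hold}, add states with every successor in Z. Already a fixed point.
Sat(AF (~error -> (AG (alarm -> ~full)))) = {Err, Busy, Grant, Wait, Sync, Hold}

{Err, Busy, Grant, Wait, Sync, Hold}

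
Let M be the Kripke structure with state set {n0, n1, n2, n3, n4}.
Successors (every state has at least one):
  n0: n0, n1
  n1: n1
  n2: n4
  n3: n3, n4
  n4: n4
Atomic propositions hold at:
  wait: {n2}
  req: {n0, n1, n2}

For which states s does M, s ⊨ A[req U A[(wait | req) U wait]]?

Sat(wait | req) = {n0, n1, n2}
A[(wait | req) U wait]: least fixpoint, start Z0 = Sat(wait) = {n2}, add states in Sat(wait | req) with every successor in Z. Already a fixed point.
Sat(A[(wait | req) U wait]) = {n2}
A[req U A[(wait | req) U wait]]: least fixpoint, start Z0 = Sat(A[(wait | req) U wait]) = {n2}, add states in Sat(req) with every successor in Z. Already a fixed point.
Sat(A[req U A[(wait | req) U wait]]) = {n2}

{n2}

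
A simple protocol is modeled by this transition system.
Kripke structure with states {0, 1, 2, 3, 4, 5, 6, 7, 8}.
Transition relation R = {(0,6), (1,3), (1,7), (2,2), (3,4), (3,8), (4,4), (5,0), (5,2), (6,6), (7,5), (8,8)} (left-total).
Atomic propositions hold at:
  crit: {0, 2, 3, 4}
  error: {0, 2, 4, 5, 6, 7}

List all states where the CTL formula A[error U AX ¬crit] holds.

{0, 6, 7, 8}

Sat(¬crit) = {1, 5, 6, 7, 8}
Sat(AX ¬crit) = {s : every successor in {1, 5, 6, 7, 8}} = {0, 6, 7, 8}
A[error U AX ¬crit]: least fixpoint, start Z0 = Sat(AX ¬crit) = {0, 6, 7, 8}, add states in Sat(error) with every successor in Z. Already a fixed point.
Sat(A[error U AX ¬crit]) = {0, 6, 7, 8}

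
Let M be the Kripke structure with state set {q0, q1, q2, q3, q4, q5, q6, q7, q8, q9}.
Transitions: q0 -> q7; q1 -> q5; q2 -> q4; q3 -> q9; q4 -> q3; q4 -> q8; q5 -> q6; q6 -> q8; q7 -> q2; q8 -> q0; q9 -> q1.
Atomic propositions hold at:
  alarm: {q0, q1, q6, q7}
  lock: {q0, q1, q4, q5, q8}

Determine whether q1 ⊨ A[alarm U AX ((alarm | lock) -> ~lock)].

Yes

Sat(alarm | lock) = {q0, q1, q4, q5, q6, q7, q8}
Sat(~lock) = {q2, q3, q6, q7, q9}
Sat((alarm | lock) -> ~lock) = {q2, q3, q6, q7, q9}
Sat(AX ((alarm | lock) -> ~lock)) = {s : every successor in {q2, q3, q6, q7, q9}} = {q0, q3, q5, q7}
A[alarm U AX ((alarm | lock) -> ~lock)]: least fixpoint, start Z0 = Sat(AX ((alarm | lock) -> ~lock)) = {q0, q3, q5, q7}, add states in Sat(alarm) with every successor in Z. Z1 = {q0, q1, q3, q5, q7}; fixed.
Sat(A[alarm U AX ((alarm | lock) -> ~lock)]) = {q0, q1, q3, q5, q7}
q1 ∈ Sat(A[alarm U AX ((alarm | lock) -> ~lock)]) = {q0, q1, q3, q5, q7}, so the formula holds at q1.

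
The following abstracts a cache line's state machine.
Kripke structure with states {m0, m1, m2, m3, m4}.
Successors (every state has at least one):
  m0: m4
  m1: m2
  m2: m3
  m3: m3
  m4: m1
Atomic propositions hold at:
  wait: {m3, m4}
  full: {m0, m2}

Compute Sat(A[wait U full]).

{m0, m2}

A[wait U full]: least fixpoint, start Z0 = Sat(full) = {m0, m2}, add states in Sat(wait) with every successor in Z. Already a fixed point.
Sat(A[wait U full]) = {m0, m2}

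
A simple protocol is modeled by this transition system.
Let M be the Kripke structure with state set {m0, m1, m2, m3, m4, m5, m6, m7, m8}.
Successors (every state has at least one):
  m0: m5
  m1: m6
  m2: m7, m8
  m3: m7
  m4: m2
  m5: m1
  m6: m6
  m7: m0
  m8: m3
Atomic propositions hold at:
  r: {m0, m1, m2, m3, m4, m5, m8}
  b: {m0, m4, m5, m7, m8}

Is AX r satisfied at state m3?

No

Sat(AX r) = {s : every successor in {m0, m1, m2, m3, m4, m5, m8}} = {m0, m4, m5, m7, m8}
m3 ∉ Sat(AX r) = {m0, m4, m5, m7, m8}, so the formula does not hold at m3.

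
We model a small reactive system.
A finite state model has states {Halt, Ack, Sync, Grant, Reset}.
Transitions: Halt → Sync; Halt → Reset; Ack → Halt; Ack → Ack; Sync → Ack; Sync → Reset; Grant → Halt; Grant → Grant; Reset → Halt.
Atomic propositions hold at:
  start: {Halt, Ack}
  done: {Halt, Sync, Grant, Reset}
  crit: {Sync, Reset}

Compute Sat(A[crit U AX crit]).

Sat(AX crit) = {s : every successor in {Sync, Reset}} = {Halt}
A[crit U AX crit]: least fixpoint, start Z0 = Sat(AX crit) = {Halt}, add states in Sat(crit) with every successor in Z. Z1 = {Halt, Reset}; fixed.
Sat(A[crit U AX crit]) = {Halt, Reset}

{Halt, Reset}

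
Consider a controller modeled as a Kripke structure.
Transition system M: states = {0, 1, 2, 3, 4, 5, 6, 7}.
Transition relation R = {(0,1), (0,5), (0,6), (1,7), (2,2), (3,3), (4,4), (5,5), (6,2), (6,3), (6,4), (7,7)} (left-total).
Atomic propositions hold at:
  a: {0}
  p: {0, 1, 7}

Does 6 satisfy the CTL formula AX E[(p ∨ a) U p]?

No

Sat(p ∨ a) = {0, 1, 7}
E[(p ∨ a) U p]: least fixpoint, start Z0 = Sat(p) = {0, 1, 7}, add states in Sat(p ∨ a) with some successor in Z. Already a fixed point.
Sat(E[(p ∨ a) U p]) = {0, 1, 7}
Sat(AX E[(p ∨ a) U p]) = {s : every successor in {0, 1, 7}} = {1, 7}
6 ∉ Sat(AX E[(p ∨ a) U p]) = {1, 7}, so the formula does not hold at 6.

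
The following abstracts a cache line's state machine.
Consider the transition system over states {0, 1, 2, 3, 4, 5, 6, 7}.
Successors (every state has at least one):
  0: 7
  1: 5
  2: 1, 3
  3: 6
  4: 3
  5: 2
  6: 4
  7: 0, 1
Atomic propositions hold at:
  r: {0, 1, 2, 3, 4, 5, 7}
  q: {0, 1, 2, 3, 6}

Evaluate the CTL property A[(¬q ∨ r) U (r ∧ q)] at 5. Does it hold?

Yes

Sat(¬q) = {4, 5, 7}
Sat(¬q ∨ r) = {0, 1, 2, 3, 4, 5, 7}
Sat(r ∧ q) = {0, 1, 2, 3}
A[(¬q ∨ r) U (r ∧ q)]: least fixpoint, start Z0 = Sat((r ∧ q)) = {0, 1, 2, 3}, add states in Sat(¬q ∨ r) with every successor in Z. Z1 = {0, 1, 2, 3, 4, 5, 7}; fixed.
Sat(A[(¬q ∨ r) U (r ∧ q)]) = {0, 1, 2, 3, 4, 5, 7}
5 ∈ Sat(A[(¬q ∨ r) U (r ∧ q)]) = {0, 1, 2, 3, 4, 5, 7}, so the formula holds at 5.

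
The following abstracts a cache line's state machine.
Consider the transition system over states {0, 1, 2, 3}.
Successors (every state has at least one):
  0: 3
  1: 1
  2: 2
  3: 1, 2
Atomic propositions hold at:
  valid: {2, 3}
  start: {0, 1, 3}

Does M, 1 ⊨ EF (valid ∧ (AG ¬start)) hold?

Sat(¬start) = {2}
AG ¬start: greatest fixpoint, start Z0 = {2}, keep only states in Sat with every successor in Z. Already a fixed point.
Sat(AG ¬start) = {2}
Sat(valid ∧ (AG ¬start)) = {2}
EF (valid ∧ (AG ¬start)): least fixpoint, start Z0 = {2}, add states with some successor in Z. Z1 = {2, 3}; Z2 = {0, 2, 3}; fixed.
Sat(EF (valid ∧ (AG ¬start))) = {0, 2, 3}
1 ∉ Sat(EF (valid ∧ (AG ¬start))) = {0, 2, 3}, so the formula does not hold at 1.

No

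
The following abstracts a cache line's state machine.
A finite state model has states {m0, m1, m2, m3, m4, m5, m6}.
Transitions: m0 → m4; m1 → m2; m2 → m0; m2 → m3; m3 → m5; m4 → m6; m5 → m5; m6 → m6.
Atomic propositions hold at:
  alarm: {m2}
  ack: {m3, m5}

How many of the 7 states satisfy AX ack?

Sat(AX ack) = {s : every successor in {m3, m5}} = {m3, m5}
|Sat(AX ack)| = |{m3, m5}| = 2.

2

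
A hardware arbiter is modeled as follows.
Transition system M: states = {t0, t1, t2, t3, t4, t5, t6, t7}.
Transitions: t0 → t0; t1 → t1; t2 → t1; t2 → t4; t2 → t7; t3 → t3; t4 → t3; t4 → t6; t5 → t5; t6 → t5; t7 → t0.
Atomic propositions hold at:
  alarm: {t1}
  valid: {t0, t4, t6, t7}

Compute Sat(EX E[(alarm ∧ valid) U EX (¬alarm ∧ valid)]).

{t0, t2, t7}

Sat(alarm ∧ valid) = ∅
Sat(¬alarm) = {t0, t2, t3, t4, t5, t6, t7}
Sat(¬alarm ∧ valid) = {t0, t4, t6, t7}
Sat(EX (¬alarm ∧ valid)) = {s : some successor in {t0, t4, t6, t7}} = {t0, t2, t4, t7}
E[(alarm ∧ valid) U EX (¬alarm ∧ valid)]: least fixpoint, start Z0 = Sat(EX (¬alarm ∧ valid)) = {t0, t2, t4, t7}, add states in Sat(alarm ∧ valid) with some successor in Z. Already a fixed point.
Sat(E[(alarm ∧ valid) U EX (¬alarm ∧ valid)]) = {t0, t2, t4, t7}
Sat(EX E[(alarm ∧ valid) U EX (¬alarm ∧ valid)]) = {s : some successor in {t0, t2, t4, t7}} = {t0, t2, t7}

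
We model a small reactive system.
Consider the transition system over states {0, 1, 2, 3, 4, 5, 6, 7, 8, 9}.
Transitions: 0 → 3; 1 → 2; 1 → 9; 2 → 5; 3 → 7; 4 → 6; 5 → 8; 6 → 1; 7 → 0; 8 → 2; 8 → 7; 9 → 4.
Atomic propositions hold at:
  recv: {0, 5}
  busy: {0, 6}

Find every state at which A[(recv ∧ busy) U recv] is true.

{0, 5}

Sat(recv ∧ busy) = {0}
A[(recv ∧ busy) U recv]: least fixpoint, start Z0 = Sat(recv) = {0, 5}, add states in Sat(recv ∧ busy) with every successor in Z. Already a fixed point.
Sat(A[(recv ∧ busy) U recv]) = {0, 5}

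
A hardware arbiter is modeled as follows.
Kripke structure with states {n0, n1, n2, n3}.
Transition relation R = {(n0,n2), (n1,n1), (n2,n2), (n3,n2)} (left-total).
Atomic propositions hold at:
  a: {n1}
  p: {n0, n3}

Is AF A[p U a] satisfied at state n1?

A[p U a]: least fixpoint, start Z0 = Sat(a) = {n1}, add states in Sat(p) with every successor in Z. Already a fixed point.
Sat(A[p U a]) = {n1}
AF A[p U a]: least fixpoint, start Z0 = {n1}, add states with every successor in Z. Already a fixed point.
Sat(AF A[p U a]) = {n1}
n1 ∈ Sat(AF A[p U a]) = {n1}, so the formula holds at n1.

Yes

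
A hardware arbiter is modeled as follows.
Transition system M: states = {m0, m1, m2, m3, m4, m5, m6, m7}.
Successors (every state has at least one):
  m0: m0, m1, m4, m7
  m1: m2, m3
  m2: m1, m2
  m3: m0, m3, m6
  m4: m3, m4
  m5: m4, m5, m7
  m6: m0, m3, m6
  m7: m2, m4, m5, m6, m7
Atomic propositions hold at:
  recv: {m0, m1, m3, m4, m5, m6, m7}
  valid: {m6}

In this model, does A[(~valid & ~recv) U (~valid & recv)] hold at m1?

Sat(~valid) = {m0, m1, m2, m3, m4, m5, m7}
Sat(~recv) = {m2}
Sat(~valid & ~recv) = {m2}
Sat(~valid & recv) = {m0, m1, m3, m4, m5, m7}
A[(~valid & ~recv) U (~valid & recv)]: least fixpoint, start Z0 = Sat((~valid & recv)) = {m0, m1, m3, m4, m5, m7}, add states in Sat(~valid & ~recv) with every successor in Z. Already a fixed point.
Sat(A[(~valid & ~recv) U (~valid & recv)]) = {m0, m1, m3, m4, m5, m7}
m1 ∈ Sat(A[(~valid & ~recv) U (~valid & recv)]) = {m0, m1, m3, m4, m5, m7}, so the formula holds at m1.

Yes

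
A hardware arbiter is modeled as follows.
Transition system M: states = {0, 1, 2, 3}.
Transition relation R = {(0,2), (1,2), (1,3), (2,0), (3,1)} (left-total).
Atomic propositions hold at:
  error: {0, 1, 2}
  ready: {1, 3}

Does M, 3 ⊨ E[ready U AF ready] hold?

AF ready: least fixpoint, start Z0 = {1, 3}, add states with every successor in Z. Already a fixed point.
Sat(AF ready) = {1, 3}
E[ready U AF ready]: least fixpoint, start Z0 = Sat(AF ready) = {1, 3}, add states in Sat(ready) with some successor in Z. Already a fixed point.
Sat(E[ready U AF ready]) = {1, 3}
3 ∈ Sat(E[ready U AF ready]) = {1, 3}, so the formula holds at 3.

Yes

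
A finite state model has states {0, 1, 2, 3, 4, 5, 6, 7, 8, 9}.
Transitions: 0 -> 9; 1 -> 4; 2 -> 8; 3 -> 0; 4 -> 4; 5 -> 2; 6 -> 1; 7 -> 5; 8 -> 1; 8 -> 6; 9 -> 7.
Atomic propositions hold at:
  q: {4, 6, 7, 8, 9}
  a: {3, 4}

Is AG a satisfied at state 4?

AG a: greatest fixpoint, start Z0 = {3, 4}, keep only states in Sat with every successor in Z. Z1 = {4}; fixed.
Sat(AG a) = {4}
4 ∈ Sat(AG a) = {4}, so the formula holds at 4.

Yes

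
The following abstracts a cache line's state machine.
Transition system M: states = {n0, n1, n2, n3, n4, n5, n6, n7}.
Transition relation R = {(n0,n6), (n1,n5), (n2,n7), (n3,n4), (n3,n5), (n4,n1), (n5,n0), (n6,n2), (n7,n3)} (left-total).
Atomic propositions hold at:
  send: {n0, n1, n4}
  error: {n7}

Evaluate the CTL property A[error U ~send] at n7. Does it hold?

Sat(~send) = {n2, n3, n5, n6, n7}
A[error U ~send]: least fixpoint, start Z0 = Sat(~send) = {n2, n3, n5, n6, n7}, add states in Sat(error) with every successor in Z. Already a fixed point.
Sat(A[error U ~send]) = {n2, n3, n5, n6, n7}
n7 ∈ Sat(A[error U ~send]) = {n2, n3, n5, n6, n7}, so the formula holds at n7.

Yes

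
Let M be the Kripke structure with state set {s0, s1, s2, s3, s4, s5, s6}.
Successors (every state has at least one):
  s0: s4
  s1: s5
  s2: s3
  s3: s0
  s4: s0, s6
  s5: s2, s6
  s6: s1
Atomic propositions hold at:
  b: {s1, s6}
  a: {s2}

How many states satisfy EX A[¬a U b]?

Sat(¬a) = {s0, s1, s3, s4, s5, s6}
A[¬a U b]: least fixpoint, start Z0 = Sat(b) = {s1, s6}, add states in Sat(¬a) with every successor in Z. Already a fixed point.
Sat(A[¬a U b]) = {s1, s6}
Sat(EX A[¬a U b]) = {s : some successor in {s1, s6}} = {s4, s5, s6}
|Sat(EX A[¬a U b])| = |{s4, s5, s6}| = 3.

3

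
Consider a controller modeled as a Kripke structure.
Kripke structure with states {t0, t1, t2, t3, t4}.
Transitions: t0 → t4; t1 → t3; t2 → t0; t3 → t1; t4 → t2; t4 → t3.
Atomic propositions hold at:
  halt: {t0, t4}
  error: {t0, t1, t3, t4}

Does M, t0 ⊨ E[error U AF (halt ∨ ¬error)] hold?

Sat(¬error) = {t2}
Sat(halt ∨ ¬error) = {t0, t2, t4}
AF (halt ∨ ¬error): least fixpoint, start Z0 = {t0, t2, t4}, add states with every successor in Z. Already a fixed point.
Sat(AF (halt ∨ ¬error)) = {t0, t2, t4}
E[error U AF (halt ∨ ¬error)]: least fixpoint, start Z0 = Sat(AF (halt ∨ ¬error)) = {t0, t2, t4}, add states in Sat(error) with some successor in Z. Already a fixed point.
Sat(E[error U AF (halt ∨ ¬error)]) = {t0, t2, t4}
t0 ∈ Sat(E[error U AF (halt ∨ ¬error)]) = {t0, t2, t4}, so the formula holds at t0.

Yes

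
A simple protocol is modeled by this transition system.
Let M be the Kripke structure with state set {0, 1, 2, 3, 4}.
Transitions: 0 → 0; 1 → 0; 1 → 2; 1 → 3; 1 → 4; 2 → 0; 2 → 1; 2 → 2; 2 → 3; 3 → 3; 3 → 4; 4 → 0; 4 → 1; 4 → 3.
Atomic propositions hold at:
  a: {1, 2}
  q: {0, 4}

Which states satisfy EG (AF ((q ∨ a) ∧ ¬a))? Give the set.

{0, 4}

Sat(q ∨ a) = {0, 1, 2, 4}
Sat(¬a) = {0, 3, 4}
Sat((q ∨ a) ∧ ¬a) = {0, 4}
AF ((q ∨ a) ∧ ¬a): least fixpoint, start Z0 = {0, 4}, add states with every successor in Z. Already a fixed point.
Sat(AF ((q ∨ a) ∧ ¬a)) = {0, 4}
EG (AF ((q ∨ a) ∧ ¬a)): greatest fixpoint, start Z0 = {0, 4}, keep only states in Sat with some successor in Z. Already a fixed point.
Sat(EG (AF ((q ∨ a) ∧ ¬a))) = {0, 4}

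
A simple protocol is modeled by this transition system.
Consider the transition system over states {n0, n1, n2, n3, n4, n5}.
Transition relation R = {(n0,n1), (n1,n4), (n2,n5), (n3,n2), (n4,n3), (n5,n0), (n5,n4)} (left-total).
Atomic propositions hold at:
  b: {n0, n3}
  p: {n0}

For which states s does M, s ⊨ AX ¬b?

Sat(¬b) = {n1, n2, n4, n5}
Sat(AX ¬b) = {s : every successor in {n1, n2, n4, n5}} = {n0, n1, n2, n3}

{n0, n1, n2, n3}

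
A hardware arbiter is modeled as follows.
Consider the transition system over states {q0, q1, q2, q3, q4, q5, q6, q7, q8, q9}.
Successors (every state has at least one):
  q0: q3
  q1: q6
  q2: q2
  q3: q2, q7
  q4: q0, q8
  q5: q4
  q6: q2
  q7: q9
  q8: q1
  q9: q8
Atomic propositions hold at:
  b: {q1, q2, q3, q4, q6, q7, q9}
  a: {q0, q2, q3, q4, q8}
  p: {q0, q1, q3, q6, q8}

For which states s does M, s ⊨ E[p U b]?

E[p U b]: least fixpoint, start Z0 = Sat(b) = {q1, q2, q3, q4, q6, q7, q9}, add states in Sat(p) with some successor in Z. Z1 = {q0, q1, q2, q3, q4, q6, q7, q8, q9}; fixed.
Sat(E[p U b]) = {q0, q1, q2, q3, q4, q6, q7, q8, q9}

{q0, q1, q2, q3, q4, q6, q7, q8, q9}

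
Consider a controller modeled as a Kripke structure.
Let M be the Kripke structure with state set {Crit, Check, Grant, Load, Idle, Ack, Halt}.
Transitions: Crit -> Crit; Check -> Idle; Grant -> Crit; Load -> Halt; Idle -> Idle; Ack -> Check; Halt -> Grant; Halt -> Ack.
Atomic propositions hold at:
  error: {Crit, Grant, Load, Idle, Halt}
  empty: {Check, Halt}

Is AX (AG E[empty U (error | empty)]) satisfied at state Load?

No

Sat(error | empty) = {Crit, Check, Grant, Load, Idle, Halt}
E[empty U (error | empty)]: least fixpoint, start Z0 = Sat((error | empty)) = {Crit, Check, Grant, Load, Idle, Halt}, add states in Sat(empty) with some successor in Z. Already a fixed point.
Sat(E[empty U (error | empty)]) = {Crit, Check, Grant, Load, Idle, Halt}
AG E[empty U (error | empty)]: greatest fixpoint, start Z0 = {Crit, Check, Grant, Load, Idle, Halt}, keep only states in Sat with every successor in Z. Z1 = {Crit, Check, Grant, Load, Idle}; Z2 = {Crit, Check, Grant, Idle}; fixed.
Sat(AG E[empty U (error | empty)]) = {Crit, Check, Grant, Idle}
Sat(AX (AG E[empty U (error | empty)])) = {s : every successor in {Crit, Check, Grant, Idle}} = {Crit, Check, Grant, Idle, Ack}
Load ∉ Sat(AX (AG E[empty U (error | empty)])) = {Crit, Check, Grant, Idle, Ack}, so the formula does not hold at Load.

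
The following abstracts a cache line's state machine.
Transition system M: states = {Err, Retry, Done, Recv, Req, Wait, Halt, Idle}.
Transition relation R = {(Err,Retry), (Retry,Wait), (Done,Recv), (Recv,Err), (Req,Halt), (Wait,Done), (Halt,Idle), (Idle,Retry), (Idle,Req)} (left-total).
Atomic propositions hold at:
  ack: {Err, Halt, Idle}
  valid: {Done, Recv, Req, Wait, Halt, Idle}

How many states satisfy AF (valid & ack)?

Sat(valid & ack) = {Halt, Idle}
AF (valid & ack): least fixpoint, start Z0 = {Halt, Idle}, add states with every successor in Z. Z1 = {Req, Halt, Idle}; fixed.
Sat(AF (valid & ack)) = {Req, Halt, Idle}
|Sat(AF (valid & ack))| = |{Req, Halt, Idle}| = 3.

3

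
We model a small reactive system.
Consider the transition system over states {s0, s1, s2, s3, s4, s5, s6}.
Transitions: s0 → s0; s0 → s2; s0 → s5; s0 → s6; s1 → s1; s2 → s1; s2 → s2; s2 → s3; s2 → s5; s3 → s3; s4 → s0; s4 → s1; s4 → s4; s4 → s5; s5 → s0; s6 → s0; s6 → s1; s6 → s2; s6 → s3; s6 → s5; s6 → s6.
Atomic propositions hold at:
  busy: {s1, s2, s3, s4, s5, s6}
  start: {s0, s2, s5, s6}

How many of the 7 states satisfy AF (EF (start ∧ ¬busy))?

5

Sat(¬busy) = {s0}
Sat(start ∧ ¬busy) = {s0}
EF (start ∧ ¬busy): least fixpoint, start Z0 = {s0}, add states with some successor in Z. Z1 = {s0, s4, s5, s6}; Z2 = {s0, s2, s4, s5, s6}; fixed.
Sat(EF (start ∧ ¬busy)) = {s0, s2, s4, s5, s6}
AF (EF (start ∧ ¬busy)): least fixpoint, start Z0 = {s0, s2, s4, s5, s6}, add states with every successor in Z. Already a fixed point.
Sat(AF (EF (start ∧ ¬busy))) = {s0, s2, s4, s5, s6}
|Sat(AF (EF (start ∧ ¬busy)))| = |{s0, s2, s4, s5, s6}| = 5.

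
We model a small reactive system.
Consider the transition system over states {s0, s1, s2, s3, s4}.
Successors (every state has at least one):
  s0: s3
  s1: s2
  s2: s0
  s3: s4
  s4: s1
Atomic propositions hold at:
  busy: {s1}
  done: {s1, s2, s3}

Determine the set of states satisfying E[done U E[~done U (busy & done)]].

{s1, s3, s4}

Sat(~done) = {s0, s4}
Sat(busy & done) = {s1}
E[~done U (busy & done)]: least fixpoint, start Z0 = Sat((busy & done)) = {s1}, add states in Sat(~done) with some successor in Z. Z1 = {s1, s4}; fixed.
Sat(E[~done U (busy & done)]) = {s1, s4}
E[done U E[~done U (busy & done)]]: least fixpoint, start Z0 = Sat(E[~done U (busy & done)]) = {s1, s4}, add states in Sat(done) with some successor in Z. Z1 = {s1, s3, s4}; fixed.
Sat(E[done U E[~done U (busy & done)]]) = {s1, s3, s4}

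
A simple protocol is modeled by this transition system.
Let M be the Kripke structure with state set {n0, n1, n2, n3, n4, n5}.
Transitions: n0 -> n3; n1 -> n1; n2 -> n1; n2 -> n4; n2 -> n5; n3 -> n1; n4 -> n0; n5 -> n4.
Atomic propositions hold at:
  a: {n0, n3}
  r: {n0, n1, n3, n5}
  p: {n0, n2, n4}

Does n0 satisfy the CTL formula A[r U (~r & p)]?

No

Sat(~r) = {n2, n4}
Sat(~r & p) = {n2, n4}
A[r U (~r & p)]: least fixpoint, start Z0 = Sat((~r & p)) = {n2, n4}, add states in Sat(r) with every successor in Z. Z1 = {n2, n4, n5}; fixed.
Sat(A[r U (~r & p)]) = {n2, n4, n5}
n0 ∉ Sat(A[r U (~r & p)]) = {n2, n4, n5}, so the formula does not hold at n0.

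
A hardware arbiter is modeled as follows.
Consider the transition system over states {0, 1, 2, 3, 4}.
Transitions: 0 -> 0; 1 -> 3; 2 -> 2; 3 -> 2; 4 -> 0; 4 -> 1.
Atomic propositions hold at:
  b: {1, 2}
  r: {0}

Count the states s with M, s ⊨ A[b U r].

A[b U r]: least fixpoint, start Z0 = Sat(r) = {0}, add states in Sat(b) with every successor in Z. Already a fixed point.
Sat(A[b U r]) = {0}
|Sat(A[b U r])| = |{0}| = 1.

1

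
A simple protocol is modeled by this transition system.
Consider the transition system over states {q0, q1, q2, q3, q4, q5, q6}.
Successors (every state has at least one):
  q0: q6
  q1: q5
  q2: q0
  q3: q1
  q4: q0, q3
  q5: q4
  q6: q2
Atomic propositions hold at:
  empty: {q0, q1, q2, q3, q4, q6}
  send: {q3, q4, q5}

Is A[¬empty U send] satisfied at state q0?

No

Sat(¬empty) = {q5}
A[¬empty U send]: least fixpoint, start Z0 = Sat(send) = {q3, q4, q5}, add states in Sat(¬empty) with every successor in Z. Already a fixed point.
Sat(A[¬empty U send]) = {q3, q4, q5}
q0 ∉ Sat(A[¬empty U send]) = {q3, q4, q5}, so the formula does not hold at q0.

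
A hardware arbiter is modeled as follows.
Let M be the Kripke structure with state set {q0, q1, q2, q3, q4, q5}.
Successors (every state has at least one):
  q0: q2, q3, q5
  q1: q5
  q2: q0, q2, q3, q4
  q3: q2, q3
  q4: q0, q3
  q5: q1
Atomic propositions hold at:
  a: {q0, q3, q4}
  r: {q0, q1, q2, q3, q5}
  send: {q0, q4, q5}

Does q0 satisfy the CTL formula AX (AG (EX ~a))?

Sat(~a) = {q1, q2, q5}
Sat(EX ~a) = {s : some successor in {q1, q2, q5}} = {q0, q1, q2, q3, q5}
AG (EX ~a): greatest fixpoint, start Z0 = {q0, q1, q2, q3, q5}, keep only states in Sat with every successor in Z. Z1 = {q0, q1, q3, q5}; Z2 = {q1, q5}; fixed.
Sat(AG (EX ~a)) = {q1, q5}
Sat(AX (AG (EX ~a))) = {s : every successor in {q1, q5}} = {q1, q5}
q0 ∉ Sat(AX (AG (EX ~a))) = {q1, q5}, so the formula does not hold at q0.

No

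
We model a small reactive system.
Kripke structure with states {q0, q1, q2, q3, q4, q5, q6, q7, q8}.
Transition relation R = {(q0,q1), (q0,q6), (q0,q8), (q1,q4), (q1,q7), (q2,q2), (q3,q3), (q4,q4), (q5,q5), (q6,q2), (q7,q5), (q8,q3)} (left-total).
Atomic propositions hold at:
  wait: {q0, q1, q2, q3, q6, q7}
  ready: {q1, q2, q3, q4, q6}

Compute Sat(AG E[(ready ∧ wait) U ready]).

Sat(ready ∧ wait) = {q1, q2, q3, q6}
E[(ready ∧ wait) U ready]: least fixpoint, start Z0 = Sat(ready) = {q1, q2, q3, q4, q6}, add states in Sat(ready ∧ wait) with some successor in Z. Already a fixed point.
Sat(E[(ready ∧ wait) U ready]) = {q1, q2, q3, q4, q6}
AG E[(ready ∧ wait) U ready]: greatest fixpoint, start Z0 = {q1, q2, q3, q4, q6}, keep only states in Sat with every successor in Z. Z1 = {q2, q3, q4, q6}; fixed.
Sat(AG E[(ready ∧ wait) U ready]) = {q2, q3, q4, q6}

{q2, q3, q4, q6}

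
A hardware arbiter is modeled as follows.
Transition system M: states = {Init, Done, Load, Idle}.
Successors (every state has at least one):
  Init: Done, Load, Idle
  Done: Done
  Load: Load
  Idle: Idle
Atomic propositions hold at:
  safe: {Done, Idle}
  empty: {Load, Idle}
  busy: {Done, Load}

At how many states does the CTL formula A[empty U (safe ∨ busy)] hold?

Sat(safe ∨ busy) = {Done, Load, Idle}
A[empty U (safe ∨ busy)]: least fixpoint, start Z0 = Sat((safe ∨ busy)) = {Done, Load, Idle}, add states in Sat(empty) with every successor in Z. Already a fixed point.
Sat(A[empty U (safe ∨ busy)]) = {Done, Load, Idle}
|Sat(A[empty U (safe ∨ busy)])| = |{Done, Load, Idle}| = 3.

3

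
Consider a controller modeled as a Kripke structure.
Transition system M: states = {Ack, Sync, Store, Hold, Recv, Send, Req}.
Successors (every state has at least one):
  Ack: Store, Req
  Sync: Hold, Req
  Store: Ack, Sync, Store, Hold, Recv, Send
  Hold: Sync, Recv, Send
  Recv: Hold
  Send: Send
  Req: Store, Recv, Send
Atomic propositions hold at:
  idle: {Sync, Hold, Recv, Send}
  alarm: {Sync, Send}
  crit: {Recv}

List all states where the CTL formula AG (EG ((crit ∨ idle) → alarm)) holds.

Sat(crit ∨ idle) = {Sync, Hold, Recv, Send}
Sat((crit ∨ idle) → alarm) = {Ack, Sync, Store, Send, Req}
EG ((crit ∨ idle) → alarm): greatest fixpoint, start Z0 = {Ack, Sync, Store, Send, Req}, keep only states in Sat with some successor in Z. Already a fixed point.
Sat(EG ((crit ∨ idle) → alarm)) = {Ack, Sync, Store, Send, Req}
AG (EG ((crit ∨ idle) → alarm)): greatest fixpoint, start Z0 = {Ack, Sync, Store, Send, Req}, keep only states in Sat with every successor in Z. Z1 = {Ack, Send}; Z2 = {Send}; fixed.
Sat(AG (EG ((crit ∨ idle) → alarm))) = {Send}

{Send}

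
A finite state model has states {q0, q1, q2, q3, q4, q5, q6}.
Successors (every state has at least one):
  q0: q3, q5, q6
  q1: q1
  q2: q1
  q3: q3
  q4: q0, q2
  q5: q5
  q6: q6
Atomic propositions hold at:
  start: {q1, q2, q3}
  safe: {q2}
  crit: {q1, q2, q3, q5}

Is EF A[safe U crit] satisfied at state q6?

No

A[safe U crit]: least fixpoint, start Z0 = Sat(crit) = {q1, q2, q3, q5}, add states in Sat(safe) with every successor in Z. Already a fixed point.
Sat(A[safe U crit]) = {q1, q2, q3, q5}
EF A[safe U crit]: least fixpoint, start Z0 = {q1, q2, q3, q5}, add states with some successor in Z. Z1 = {q0, q1, q2, q3, q4, q5}; fixed.
Sat(EF A[safe U crit]) = {q0, q1, q2, q3, q4, q5}
q6 ∉ Sat(EF A[safe U crit]) = {q0, q1, q2, q3, q4, q5}, so the formula does not hold at q6.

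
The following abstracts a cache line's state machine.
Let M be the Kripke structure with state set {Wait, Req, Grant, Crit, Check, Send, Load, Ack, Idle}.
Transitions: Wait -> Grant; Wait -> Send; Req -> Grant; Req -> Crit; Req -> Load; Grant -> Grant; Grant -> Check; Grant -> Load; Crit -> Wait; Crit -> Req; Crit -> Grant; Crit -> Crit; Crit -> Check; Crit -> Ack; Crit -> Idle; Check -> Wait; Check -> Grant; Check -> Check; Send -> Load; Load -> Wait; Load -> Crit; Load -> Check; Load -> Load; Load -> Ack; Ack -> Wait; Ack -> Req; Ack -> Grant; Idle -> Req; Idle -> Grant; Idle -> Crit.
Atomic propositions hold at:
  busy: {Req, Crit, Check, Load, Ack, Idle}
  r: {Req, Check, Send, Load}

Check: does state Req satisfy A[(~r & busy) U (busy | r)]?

Sat(~r) = {Wait, Grant, Crit, Ack, Idle}
Sat(~r & busy) = {Crit, Ack, Idle}
Sat(busy | r) = {Req, Crit, Check, Send, Load, Ack, Idle}
A[(~r & busy) U (busy | r)]: least fixpoint, start Z0 = Sat((busy | r)) = {Req, Crit, Check, Send, Load, Ack, Idle}, add states in Sat(~r & busy) with every successor in Z. Already a fixed point.
Sat(A[(~r & busy) U (busy | r)]) = {Req, Crit, Check, Send, Load, Ack, Idle}
Req ∈ Sat(A[(~r & busy) U (busy | r)]) = {Req, Crit, Check, Send, Load, Ack, Idle}, so the formula holds at Req.

Yes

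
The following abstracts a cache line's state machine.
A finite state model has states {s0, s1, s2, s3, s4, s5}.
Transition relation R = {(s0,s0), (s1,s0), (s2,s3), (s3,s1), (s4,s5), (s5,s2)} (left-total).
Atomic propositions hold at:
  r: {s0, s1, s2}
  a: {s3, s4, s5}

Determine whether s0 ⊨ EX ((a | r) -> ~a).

Sat(a | r) = {s0, s1, s2, s3, s4, s5}
Sat(~a) = {s0, s1, s2}
Sat((a | r) -> ~a) = {s0, s1, s2}
Sat(EX ((a | r) -> ~a)) = {s : some successor in {s0, s1, s2}} = {s0, s1, s3, s5}
s0 ∈ Sat(EX ((a | r) -> ~a)) = {s0, s1, s3, s5}, so the formula holds at s0.

Yes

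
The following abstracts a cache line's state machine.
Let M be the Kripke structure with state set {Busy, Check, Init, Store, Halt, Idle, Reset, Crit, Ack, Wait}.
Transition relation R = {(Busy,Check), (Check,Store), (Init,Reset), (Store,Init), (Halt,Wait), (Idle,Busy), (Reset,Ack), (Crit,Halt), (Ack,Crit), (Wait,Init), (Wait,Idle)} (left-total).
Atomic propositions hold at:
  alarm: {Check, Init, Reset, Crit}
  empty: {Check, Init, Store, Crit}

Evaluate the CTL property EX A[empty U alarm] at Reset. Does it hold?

No

A[empty U alarm]: least fixpoint, start Z0 = Sat(alarm) = {Check, Init, Reset, Crit}, add states in Sat(empty) with every successor in Z. Z1 = {Check, Init, Store, Reset, Crit}; fixed.
Sat(A[empty U alarm]) = {Check, Init, Store, Reset, Crit}
Sat(EX A[empty U alarm]) = {s : some successor in {Check, Init, Store, Reset, Crit}} = {Busy, Check, Init, Store, Ack, Wait}
Reset ∉ Sat(EX A[empty U alarm]) = {Busy, Check, Init, Store, Ack, Wait}, so the formula does not hold at Reset.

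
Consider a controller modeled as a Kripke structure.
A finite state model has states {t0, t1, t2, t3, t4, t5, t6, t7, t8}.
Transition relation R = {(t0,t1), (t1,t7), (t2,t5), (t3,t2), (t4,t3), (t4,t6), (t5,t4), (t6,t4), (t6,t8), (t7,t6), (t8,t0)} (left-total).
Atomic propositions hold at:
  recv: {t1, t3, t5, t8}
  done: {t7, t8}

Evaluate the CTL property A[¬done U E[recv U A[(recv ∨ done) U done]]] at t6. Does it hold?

No

Sat(¬done) = {t0, t1, t2, t3, t4, t5, t6}
Sat(recv ∨ done) = {t1, t3, t5, t7, t8}
A[(recv ∨ done) U done]: least fixpoint, start Z0 = Sat(done) = {t7, t8}, add states in Sat(recv ∨ done) with every successor in Z. Z1 = {t1, t7, t8}; fixed.
Sat(A[(recv ∨ done) U done]) = {t1, t7, t8}
E[recv U A[(recv ∨ done) U done]]: least fixpoint, start Z0 = Sat(A[(recv ∨ done) U done]) = {t1, t7, t8}, add states in Sat(recv) with some successor in Z. Already a fixed point.
Sat(E[recv U A[(recv ∨ done) U done]]) = {t1, t7, t8}
A[¬done U E[recv U A[(recv ∨ done) U done]]]: least fixpoint, start Z0 = Sat(E[recv U A[(recv ∨ done) U done]]) = {t1, t7, t8}, add states in Sat(¬done) with every successor in Z. Z1 = {t0, t1, t7, t8}; fixed.
Sat(A[¬done U E[recv U A[(recv ∨ done) U done]]]) = {t0, t1, t7, t8}
t6 ∉ Sat(A[¬done U E[recv U A[(recv ∨ done) U done]]]) = {t0, t1, t7, t8}, so the formula does not hold at t6.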